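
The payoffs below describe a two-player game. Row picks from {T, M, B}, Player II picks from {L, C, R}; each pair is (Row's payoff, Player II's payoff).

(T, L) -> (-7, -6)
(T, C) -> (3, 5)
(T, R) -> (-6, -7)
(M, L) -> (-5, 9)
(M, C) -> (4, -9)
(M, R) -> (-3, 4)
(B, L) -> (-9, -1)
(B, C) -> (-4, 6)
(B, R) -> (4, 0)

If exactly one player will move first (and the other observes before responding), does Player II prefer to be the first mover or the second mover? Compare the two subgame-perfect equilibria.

If Row leads: Player II's best replies are T→C, M→L, B→C; Row's induced payoffs 3, -5, -4; outcome (T, C), payoffs (3, 5).
If Player II leads: Row's best replies are L→M, C→M, R→B; Player II's induced payoffs 9, -9, 0; outcome (M, L), payoffs (-5, 9).
Player II gets 9 moving first and 5 moving second, so Player II prefers to move first.

first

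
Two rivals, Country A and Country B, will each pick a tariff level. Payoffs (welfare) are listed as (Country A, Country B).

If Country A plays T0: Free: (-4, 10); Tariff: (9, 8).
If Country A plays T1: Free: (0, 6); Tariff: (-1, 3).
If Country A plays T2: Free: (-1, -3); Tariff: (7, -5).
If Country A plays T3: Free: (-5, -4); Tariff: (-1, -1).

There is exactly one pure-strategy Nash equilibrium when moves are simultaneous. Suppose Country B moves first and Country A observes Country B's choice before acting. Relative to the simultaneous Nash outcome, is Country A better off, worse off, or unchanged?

Solve by backward induction (Country B leads).
- Free: BR = T1, leader payoff 6.
- Tariff: BR = T0, leader payoff 8.
Among 6, 8, the best is 8 at Tariff. Subgame-perfect outcome: (T0, Tariff) with payoffs (9, 8).
Under simultaneous play:
Country A's best replies: Free→T1; Tariff→T0.
Country B's best replies: T0→Free; T1→Free; T2→Free; T3→Tariff.
Only (T1, Free) has each player best-responding; Nash payoffs (0, 6).
Country A earns 9 sequentially versus 0 at the Nash outcome: better off.

better off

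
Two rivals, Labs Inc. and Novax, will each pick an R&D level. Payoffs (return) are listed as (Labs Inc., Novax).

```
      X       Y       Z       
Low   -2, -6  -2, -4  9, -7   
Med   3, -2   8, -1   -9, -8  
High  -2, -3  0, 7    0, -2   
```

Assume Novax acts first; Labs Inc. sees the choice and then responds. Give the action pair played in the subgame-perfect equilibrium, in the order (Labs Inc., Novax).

Solve by backward induction (Novax leads).
- X: BR = Med, leader payoff -2.
- Y: BR = Med, leader payoff -1.
- Z: BR = Low, leader payoff -7.
Among -2, -1, -7, the best is -1 at Y. Subgame-perfect outcome: (Med, Y) with payoffs (8, -1).

(Med, Y)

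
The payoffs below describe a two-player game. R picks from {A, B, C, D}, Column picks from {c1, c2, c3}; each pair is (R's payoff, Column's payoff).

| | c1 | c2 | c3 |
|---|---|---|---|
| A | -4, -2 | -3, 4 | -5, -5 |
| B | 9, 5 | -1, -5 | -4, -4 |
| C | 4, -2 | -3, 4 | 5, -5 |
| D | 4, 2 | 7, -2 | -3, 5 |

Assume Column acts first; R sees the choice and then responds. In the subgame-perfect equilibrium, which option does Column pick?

Backward induction with Column moving first.
- c1: BR = B, leader payoff 5.
- c2: BR = D, leader payoff -2.
- c3: BR = C, leader payoff -5.
Maximizing over 5, -2, -5, Column chooses c1. Subgame-perfect outcome: (B, c1) with payoffs (9, 5).

c1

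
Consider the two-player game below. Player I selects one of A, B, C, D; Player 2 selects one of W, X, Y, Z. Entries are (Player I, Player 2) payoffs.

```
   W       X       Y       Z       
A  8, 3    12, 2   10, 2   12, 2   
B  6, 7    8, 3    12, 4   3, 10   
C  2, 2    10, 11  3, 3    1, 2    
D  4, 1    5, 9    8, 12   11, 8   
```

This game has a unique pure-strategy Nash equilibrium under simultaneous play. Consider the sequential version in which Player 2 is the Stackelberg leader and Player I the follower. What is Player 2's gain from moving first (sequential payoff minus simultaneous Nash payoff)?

Player I best-responds to each possible Player 2 move:
- W: BR = A, leader payoff 3.
- X: BR = A, leader payoff 2.
- Y: BR = B, leader payoff 4.
- Z: BR = A, leader payoff 2.
Among 3, 2, 4, 2, the best is 4 at Y. Subgame-perfect outcome: (B, Y) with payoffs (12, 4).
For the simultaneous game, intersect best replies.
Player I's best replies: W→A; X→A; Y→B; Z→A.
Player 2's best replies: A→W; B→Z; C→X; D→Y.
The unique mutual best reply is (A, W), giving (8, 3).
Player 2's commitment gain: 4 − 3 = 1.

1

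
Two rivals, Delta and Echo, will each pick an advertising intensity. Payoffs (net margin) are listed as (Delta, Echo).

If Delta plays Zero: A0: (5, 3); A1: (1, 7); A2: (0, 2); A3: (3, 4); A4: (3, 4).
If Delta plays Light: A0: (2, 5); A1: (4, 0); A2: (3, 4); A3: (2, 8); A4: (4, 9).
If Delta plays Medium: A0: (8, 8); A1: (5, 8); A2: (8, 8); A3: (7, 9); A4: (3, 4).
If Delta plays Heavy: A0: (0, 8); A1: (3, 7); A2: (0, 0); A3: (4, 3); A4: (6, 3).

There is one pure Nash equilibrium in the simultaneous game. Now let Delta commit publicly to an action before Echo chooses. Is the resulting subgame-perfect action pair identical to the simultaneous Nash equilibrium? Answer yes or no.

Backward induction with Delta moving first.
- Zero: Echo compares 3, 7, 2, 4, 4 and picks A1; Delta would get 1.
- Light: Echo compares 5, 0, 4, 8, 9 and picks A4; Delta would get 4.
- Medium: Echo compares 8, 8, 8, 9, 4 and picks A3; Delta would get 7.
- Heavy: Echo compares 8, 7, 0, 3, 3 and picks A0; Delta would get 0.
Maximizing over 1, 4, 7, 0, Delta chooses Medium. Subgame-perfect outcome: (Medium, A3) with payoffs (7, 9).
For the simultaneous game, intersect best replies.
Delta's best replies: A0→Medium; A1→Medium; A2→Medium; A3→Medium; A4→Heavy.
Echo's best replies: Zero→A1; Light→A4; Medium→A3; Heavy→A0.
The unique mutual best reply is (Medium, A3), giving (7, 9).
Sequential outcome (Medium, A3) coincides with the Nash profile (Medium, A3).

yes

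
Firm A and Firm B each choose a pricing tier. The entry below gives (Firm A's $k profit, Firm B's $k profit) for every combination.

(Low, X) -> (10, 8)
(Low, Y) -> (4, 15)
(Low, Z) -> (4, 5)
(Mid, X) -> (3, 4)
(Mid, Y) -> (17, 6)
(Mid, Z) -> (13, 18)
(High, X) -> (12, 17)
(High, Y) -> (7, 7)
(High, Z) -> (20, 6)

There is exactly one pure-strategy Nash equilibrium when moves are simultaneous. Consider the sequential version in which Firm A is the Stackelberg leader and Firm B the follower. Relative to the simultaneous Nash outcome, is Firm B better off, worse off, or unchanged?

Work backward from Firm B's decision.
- Low → Firm B plays Y (best of 8, 15, 5); Firm A gets 4.
- Mid → Firm B plays Z (best of 4, 6, 18); Firm A gets 13.
- High → Firm B plays X (best of 17, 7, 6); Firm A gets 12.
Firm A's induced payoffs are 4, 13, 12, so Firm A commits to Mid. Subgame-perfect outcome: (Mid, Z) with payoffs (13, 18).
Now find the simultaneous Nash equilibrium.
Firm A's best replies: X→High; Y→Mid; Z→High.
Firm B's best replies: Low→Y; Mid→Z; High→X.
Only (High, X) has each player best-responding; Nash payoffs (12, 17).
Firm B earns 18 sequentially versus 17 at the Nash outcome: better off.

better off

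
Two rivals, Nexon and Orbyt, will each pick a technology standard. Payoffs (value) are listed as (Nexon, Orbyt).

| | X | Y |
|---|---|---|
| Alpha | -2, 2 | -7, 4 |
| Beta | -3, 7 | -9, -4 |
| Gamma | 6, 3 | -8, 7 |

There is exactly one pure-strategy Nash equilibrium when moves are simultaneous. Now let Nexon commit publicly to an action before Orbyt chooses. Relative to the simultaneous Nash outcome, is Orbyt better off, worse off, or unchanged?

Backward induction with Nexon moving first.
- Alpha: BR = Y, leader payoff -7.
- Beta: BR = X, leader payoff -3.
- Gamma: BR = Y, leader payoff -8.
Among -7, -3, -8, the best is -3 at Beta. Subgame-perfect outcome: (Beta, X) with payoffs (-3, 7).
For the simultaneous game, intersect best replies.
Nexon's best replies: X→Gamma; Y→Alpha.
Orbyt's best replies: Alpha→Y; Beta→X; Gamma→Y.
Only (Alpha, Y) has each player best-responding; Nash payoffs (-7, 4).
Orbyt earns 7 sequentially versus 4 at the Nash outcome: better off.

better off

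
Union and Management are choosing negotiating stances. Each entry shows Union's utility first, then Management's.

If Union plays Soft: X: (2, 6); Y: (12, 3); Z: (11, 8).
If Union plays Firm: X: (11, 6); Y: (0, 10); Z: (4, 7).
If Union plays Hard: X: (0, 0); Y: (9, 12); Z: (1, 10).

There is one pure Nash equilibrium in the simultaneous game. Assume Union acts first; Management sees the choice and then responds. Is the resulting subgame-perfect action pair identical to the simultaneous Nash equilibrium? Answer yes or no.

yes

Management best-responds to each possible Union move:
- Soft → Management plays Z (best of 6, 3, 8); Union gets 11.
- Firm → Management plays Y (best of 6, 10, 7); Union gets 0.
- Hard → Management plays Y (best of 0, 12, 10); Union gets 9.
Union's induced payoffs are 11, 0, 9, so Union commits to Soft. Subgame-perfect outcome: (Soft, Z) with payoffs (11, 8).
For the simultaneous game, intersect best replies.
Union's best replies: X→Firm; Y→Soft; Z→Soft.
Management's best replies: Soft→Z; Firm→Y; Hard→Y.
Only (Soft, Z) has each player best-responding; Nash payoffs (11, 8).
Sequential outcome (Soft, Z) coincides with the Nash profile (Soft, Z).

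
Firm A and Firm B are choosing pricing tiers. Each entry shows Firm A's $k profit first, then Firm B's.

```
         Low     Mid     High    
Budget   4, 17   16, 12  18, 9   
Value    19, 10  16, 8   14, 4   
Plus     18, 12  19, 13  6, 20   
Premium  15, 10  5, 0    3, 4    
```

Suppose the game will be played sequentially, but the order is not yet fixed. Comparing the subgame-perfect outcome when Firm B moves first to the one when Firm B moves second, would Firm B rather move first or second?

If Firm A leads: Firm B's best replies are Budget→Low, Value→Low, Plus→High, Premium→Low; Firm A's induced payoffs 4, 19, 6, 15; outcome (Value, Low), payoffs (19, 10).
If Firm B leads: Firm A's best replies are Low→Value, Mid→Plus, High→Budget; Firm B's induced payoffs 10, 13, 9; outcome (Plus, Mid), payoffs (19, 13).
Firm B gets 13 moving first and 10 moving second, so Firm B prefers to move first.

first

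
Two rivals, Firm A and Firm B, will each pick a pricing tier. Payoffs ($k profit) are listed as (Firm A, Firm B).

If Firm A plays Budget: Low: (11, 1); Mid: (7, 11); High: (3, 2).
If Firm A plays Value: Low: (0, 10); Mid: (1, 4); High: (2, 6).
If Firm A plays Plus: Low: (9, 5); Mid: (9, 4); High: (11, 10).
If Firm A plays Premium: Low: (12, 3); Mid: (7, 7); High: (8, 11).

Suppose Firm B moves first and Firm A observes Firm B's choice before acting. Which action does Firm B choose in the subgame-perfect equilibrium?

High

Backward induction with Firm B moving first.
- Low: Firm A compares 11, 0, 9, 12 and picks Premium; Firm B would get 3.
- Mid: Firm A compares 7, 1, 9, 7 and picks Plus; Firm B would get 4.
- High: Firm A compares 3, 2, 11, 8 and picks Plus; Firm B would get 10.
Among 3, 4, 10, the best is 10 at High. Subgame-perfect outcome: (Plus, High) with payoffs (11, 10).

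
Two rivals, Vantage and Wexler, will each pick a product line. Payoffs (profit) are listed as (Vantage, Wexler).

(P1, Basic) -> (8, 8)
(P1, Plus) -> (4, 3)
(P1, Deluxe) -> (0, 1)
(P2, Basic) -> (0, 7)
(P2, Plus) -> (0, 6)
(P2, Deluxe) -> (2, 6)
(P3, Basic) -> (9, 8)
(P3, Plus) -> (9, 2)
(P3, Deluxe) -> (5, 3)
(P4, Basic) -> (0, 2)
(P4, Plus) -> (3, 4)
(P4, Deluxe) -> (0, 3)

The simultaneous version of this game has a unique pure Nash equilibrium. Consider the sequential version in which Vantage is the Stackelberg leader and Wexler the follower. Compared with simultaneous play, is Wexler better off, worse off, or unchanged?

unchanged

Backward induction with Vantage moving first.
- P1: Wexler compares 8, 3, 1 and picks Basic; Vantage would get 8.
- P2: Wexler compares 7, 6, 6 and picks Basic; Vantage would get 0.
- P3: Wexler compares 8, 2, 3 and picks Basic; Vantage would get 9.
- P4: Wexler compares 2, 4, 3 and picks Plus; Vantage would get 3.
Among 8, 0, 9, 3, the best is 9 at P3. Subgame-perfect outcome: (P3, Basic) with payoffs (9, 8).
Under simultaneous play:
Vantage's best replies: Basic→P3; Plus→P3; Deluxe→P3.
Wexler's best replies: P1→Basic; P2→Basic; P3→Basic; P4→Plus.
Only (P3, Basic) has each player best-responding; Nash payoffs (9, 8).
Wexler earns 8 sequentially versus 8 at the Nash outcome: unchanged.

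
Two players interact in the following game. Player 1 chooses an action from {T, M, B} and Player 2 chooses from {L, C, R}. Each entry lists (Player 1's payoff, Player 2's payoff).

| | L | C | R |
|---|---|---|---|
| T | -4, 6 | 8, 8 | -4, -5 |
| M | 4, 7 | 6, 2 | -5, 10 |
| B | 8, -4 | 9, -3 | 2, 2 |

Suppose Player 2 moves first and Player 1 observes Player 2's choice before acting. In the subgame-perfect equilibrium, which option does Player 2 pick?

Solve by backward induction (Player 2 leads).
- L: BR = B, leader payoff -4.
- C: BR = B, leader payoff -3.
- R: BR = B, leader payoff 2.
Among -4, -3, 2, the best is 2 at R. Subgame-perfect outcome: (B, R) with payoffs (2, 2).

R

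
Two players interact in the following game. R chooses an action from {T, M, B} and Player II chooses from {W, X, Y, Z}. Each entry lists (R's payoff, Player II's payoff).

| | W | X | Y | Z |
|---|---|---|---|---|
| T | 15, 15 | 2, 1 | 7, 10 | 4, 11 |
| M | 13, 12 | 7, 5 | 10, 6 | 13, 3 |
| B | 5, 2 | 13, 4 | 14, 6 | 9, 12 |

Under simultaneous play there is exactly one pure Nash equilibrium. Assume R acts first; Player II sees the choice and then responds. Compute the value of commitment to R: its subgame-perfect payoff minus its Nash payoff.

Work backward from Player II's decision.
- T: BR = W, leader payoff 15.
- M: BR = W, leader payoff 13.
- B: BR = Z, leader payoff 9.
Maximizing over 15, 13, 9, R chooses T. Subgame-perfect outcome: (T, W) with payoffs (15, 15).
For the simultaneous game, intersect best replies.
R's best replies: W→T; X→B; Y→B; Z→M.
Player II's best replies: T→W; M→W; B→Z.
Only (T, W) has each player best-responding; Nash payoffs (15, 15).
R's commitment gain: 15 − 15 = 0.

0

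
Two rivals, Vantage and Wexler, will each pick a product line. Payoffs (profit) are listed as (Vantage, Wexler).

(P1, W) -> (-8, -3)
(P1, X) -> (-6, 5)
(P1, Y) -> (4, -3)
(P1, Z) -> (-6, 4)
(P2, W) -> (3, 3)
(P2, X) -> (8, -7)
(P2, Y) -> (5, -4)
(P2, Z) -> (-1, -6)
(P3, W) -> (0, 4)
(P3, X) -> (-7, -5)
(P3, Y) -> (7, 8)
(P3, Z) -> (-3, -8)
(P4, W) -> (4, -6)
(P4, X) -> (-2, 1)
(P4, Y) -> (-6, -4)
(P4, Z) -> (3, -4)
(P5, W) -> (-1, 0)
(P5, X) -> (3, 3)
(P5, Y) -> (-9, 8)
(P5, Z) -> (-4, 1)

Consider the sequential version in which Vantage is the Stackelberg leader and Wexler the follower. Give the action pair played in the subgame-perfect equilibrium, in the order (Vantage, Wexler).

(P3, Y)

Wexler best-responds to each possible Vantage move:
- P1: BR = X, leader payoff -6.
- P2: BR = W, leader payoff 3.
- P3: BR = Y, leader payoff 7.
- P4: BR = X, leader payoff -2.
- P5: BR = Y, leader payoff -9.
Vantage's induced payoffs are -6, 3, 7, -2, -9, so Vantage commits to P3. Subgame-perfect outcome: (P3, Y) with payoffs (7, 8).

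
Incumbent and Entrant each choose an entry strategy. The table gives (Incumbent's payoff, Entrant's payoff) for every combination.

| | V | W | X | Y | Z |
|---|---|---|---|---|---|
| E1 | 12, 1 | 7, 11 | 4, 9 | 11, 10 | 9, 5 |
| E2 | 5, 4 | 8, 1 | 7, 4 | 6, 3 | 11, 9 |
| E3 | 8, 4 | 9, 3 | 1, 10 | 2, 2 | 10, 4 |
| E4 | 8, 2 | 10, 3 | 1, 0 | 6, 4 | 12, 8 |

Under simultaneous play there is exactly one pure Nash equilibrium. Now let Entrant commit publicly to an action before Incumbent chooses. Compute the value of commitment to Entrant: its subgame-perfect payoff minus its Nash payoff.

Solve by backward induction (Entrant leads).
- V: Incumbent compares 12, 5, 8, 8 and picks E1; Entrant would get 1.
- W: Incumbent compares 7, 8, 9, 10 and picks E4; Entrant would get 3.
- X: Incumbent compares 4, 7, 1, 1 and picks E2; Entrant would get 4.
- Y: Incumbent compares 11, 6, 2, 6 and picks E1; Entrant would get 10.
- Z: Incumbent compares 9, 11, 10, 12 and picks E4; Entrant would get 8.
Maximizing over 1, 3, 4, 10, 8, Entrant chooses Y. Subgame-perfect outcome: (E1, Y) with payoffs (11, 10).
Now find the simultaneous Nash equilibrium.
Incumbent's best replies: V→E1; W→E4; X→E2; Y→E1; Z→E4.
Entrant's best replies: E1→W; E2→Z; E3→X; E4→Z.
Only (E4, Z) has each player best-responding; Nash payoffs (12, 8).
Entrant's commitment gain: 10 − 8 = 2.

2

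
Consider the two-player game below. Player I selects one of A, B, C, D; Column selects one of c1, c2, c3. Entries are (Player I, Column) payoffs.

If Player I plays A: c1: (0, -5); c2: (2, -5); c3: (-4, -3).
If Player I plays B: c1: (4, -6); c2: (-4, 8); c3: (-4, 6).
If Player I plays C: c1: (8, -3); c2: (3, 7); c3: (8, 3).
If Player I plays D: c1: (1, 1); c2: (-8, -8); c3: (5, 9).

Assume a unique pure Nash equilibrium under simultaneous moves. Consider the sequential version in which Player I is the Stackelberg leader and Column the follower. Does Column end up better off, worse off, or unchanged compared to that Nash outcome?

better off

Work backward from Column's decision.
- A: BR = c3, leader payoff -4.
- B: BR = c2, leader payoff -4.
- C: BR = c2, leader payoff 3.
- D: BR = c3, leader payoff 5.
Among -4, -4, 3, 5, the best is 5 at D. Subgame-perfect outcome: (D, c3) with payoffs (5, 9).
For the simultaneous game, intersect best replies.
Player I's best replies: c1→C; c2→C; c3→C.
Column's best replies: A→c3; B→c2; C→c2; D→c3.
Only (C, c2) has each player best-responding; Nash payoffs (3, 7).
Column earns 9 sequentially versus 7 at the Nash outcome: better off.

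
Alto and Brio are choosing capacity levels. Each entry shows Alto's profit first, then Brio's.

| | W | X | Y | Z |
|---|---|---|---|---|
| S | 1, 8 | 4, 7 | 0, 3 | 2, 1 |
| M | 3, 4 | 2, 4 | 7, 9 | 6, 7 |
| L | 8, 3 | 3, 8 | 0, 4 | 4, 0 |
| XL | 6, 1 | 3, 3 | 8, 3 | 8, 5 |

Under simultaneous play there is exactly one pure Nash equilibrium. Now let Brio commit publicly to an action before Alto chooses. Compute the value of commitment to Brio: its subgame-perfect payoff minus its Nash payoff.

Work backward from Alto's decision.
- W: Alto compares 1, 3, 8, 6 and picks L; Brio would get 3.
- X: Alto compares 4, 2, 3, 3 and picks S; Brio would get 7.
- Y: Alto compares 0, 7, 0, 8 and picks XL; Brio would get 3.
- Z: Alto compares 2, 6, 4, 8 and picks XL; Brio would get 5.
Maximizing over 3, 7, 3, 5, Brio chooses X. Subgame-perfect outcome: (S, X) with payoffs (4, 7).
Under simultaneous play:
Alto's best replies: W→L; X→S; Y→XL; Z→XL.
Brio's best replies: S→W; M→Y; L→X; XL→Z.
The unique mutual best reply is (XL, Z), giving (8, 5).
Brio's commitment gain: 7 − 5 = 2.

2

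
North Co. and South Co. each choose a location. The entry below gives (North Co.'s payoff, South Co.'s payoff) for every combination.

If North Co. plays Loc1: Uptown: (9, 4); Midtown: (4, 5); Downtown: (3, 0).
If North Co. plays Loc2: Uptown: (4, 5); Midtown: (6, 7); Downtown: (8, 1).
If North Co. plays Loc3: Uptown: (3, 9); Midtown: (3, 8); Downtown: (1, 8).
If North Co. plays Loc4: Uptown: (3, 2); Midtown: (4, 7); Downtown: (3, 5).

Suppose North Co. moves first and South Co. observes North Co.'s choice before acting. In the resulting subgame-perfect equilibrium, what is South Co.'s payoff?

7

South Co. best-responds to each possible North Co. move:
- Loc1: BR = Midtown, leader payoff 4.
- Loc2: BR = Midtown, leader payoff 6.
- Loc3: BR = Uptown, leader payoff 3.
- Loc4: BR = Midtown, leader payoff 4.
North Co.'s induced payoffs are 4, 6, 3, 4, so North Co. commits to Loc2. Subgame-perfect outcome: (Loc2, Midtown) with payoffs (6, 7).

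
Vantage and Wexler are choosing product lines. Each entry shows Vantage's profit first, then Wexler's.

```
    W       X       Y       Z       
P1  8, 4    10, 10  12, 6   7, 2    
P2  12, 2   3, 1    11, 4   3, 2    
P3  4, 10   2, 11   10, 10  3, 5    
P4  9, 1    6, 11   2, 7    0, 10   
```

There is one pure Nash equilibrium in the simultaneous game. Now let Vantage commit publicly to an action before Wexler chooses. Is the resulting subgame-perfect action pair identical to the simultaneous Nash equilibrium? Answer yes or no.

no

Wexler best-responds to each possible Vantage move:
- P1: BR = X, leader payoff 10.
- P2: BR = Y, leader payoff 11.
- P3: BR = X, leader payoff 2.
- P4: BR = X, leader payoff 6.
Maximizing over 10, 11, 2, 6, Vantage chooses P2. Subgame-perfect outcome: (P2, Y) with payoffs (11, 4).
For the simultaneous game, intersect best replies.
Vantage's best replies: W→P2; X→P1; Y→P1; Z→P1.
Wexler's best replies: P1→X; P2→Y; P3→X; P4→X.
The unique mutual best reply is (P1, X), giving (10, 10).
Sequential outcome (P2, Y) differs from the Nash profile (P1, X).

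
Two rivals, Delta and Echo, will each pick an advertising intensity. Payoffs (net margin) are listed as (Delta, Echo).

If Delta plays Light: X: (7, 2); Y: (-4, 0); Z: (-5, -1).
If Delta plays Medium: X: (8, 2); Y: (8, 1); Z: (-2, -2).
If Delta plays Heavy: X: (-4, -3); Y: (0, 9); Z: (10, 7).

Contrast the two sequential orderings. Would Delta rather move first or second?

second

If Delta leads: Echo's best replies are Light→X, Medium→X, Heavy→Y; Delta's induced payoffs 7, 8, 0; outcome (Medium, X), payoffs (8, 2).
If Echo leads: Delta's best replies are X→Medium, Y→Medium, Z→Heavy; Echo's induced payoffs 2, 1, 7; outcome (Heavy, Z), payoffs (10, 7).
Delta gets 8 moving first and 10 moving second, so Delta prefers to move second.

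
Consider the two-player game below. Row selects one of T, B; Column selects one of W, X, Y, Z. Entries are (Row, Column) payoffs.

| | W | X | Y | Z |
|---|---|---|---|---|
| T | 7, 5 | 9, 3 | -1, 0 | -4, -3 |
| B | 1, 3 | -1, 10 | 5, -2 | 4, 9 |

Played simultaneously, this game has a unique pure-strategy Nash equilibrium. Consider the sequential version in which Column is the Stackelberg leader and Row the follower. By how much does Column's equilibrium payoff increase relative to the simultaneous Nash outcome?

4

Row best-responds to each possible Column move:
- W: Row compares 7, 1 and picks T; Column would get 5.
- X: Row compares 9, -1 and picks T; Column would get 3.
- Y: Row compares -1, 5 and picks B; Column would get -2.
- Z: Row compares -4, 4 and picks B; Column would get 9.
Maximizing over 5, 3, -2, 9, Column chooses Z. Subgame-perfect outcome: (B, Z) with payoffs (4, 9).
Now find the simultaneous Nash equilibrium.
Row's best replies: W→T; X→T; Y→B; Z→B.
Column's best replies: T→W; B→X.
The unique mutual best reply is (T, W), giving (7, 5).
Column's commitment gain: 9 − 5 = 4.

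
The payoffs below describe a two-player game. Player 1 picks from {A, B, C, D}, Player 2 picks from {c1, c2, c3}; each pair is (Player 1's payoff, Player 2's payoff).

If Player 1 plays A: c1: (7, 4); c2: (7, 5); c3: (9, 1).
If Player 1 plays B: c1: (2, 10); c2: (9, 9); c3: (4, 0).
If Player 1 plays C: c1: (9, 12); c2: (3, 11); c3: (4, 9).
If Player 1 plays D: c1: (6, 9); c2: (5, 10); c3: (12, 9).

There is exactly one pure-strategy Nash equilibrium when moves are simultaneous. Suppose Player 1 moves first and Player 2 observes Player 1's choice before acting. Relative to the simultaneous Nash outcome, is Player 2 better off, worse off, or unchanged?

unchanged

Solve by backward induction (Player 1 leads).
- A: Player 2 compares 4, 5, 1 and picks c2; Player 1 would get 7.
- B: Player 2 compares 10, 9, 0 and picks c1; Player 1 would get 2.
- C: Player 2 compares 12, 11, 9 and picks c1; Player 1 would get 9.
- D: Player 2 compares 9, 10, 9 and picks c2; Player 1 would get 5.
Player 1's induced payoffs are 7, 2, 9, 5, so Player 1 commits to C. Subgame-perfect outcome: (C, c1) with payoffs (9, 12).
Now find the simultaneous Nash equilibrium.
Player 1's best replies: c1→C; c2→B; c3→D.
Player 2's best replies: A→c2; B→c1; C→c1; D→c2.
The unique mutual best reply is (C, c1), giving (9, 12).
Player 2 earns 12 sequentially versus 12 at the Nash outcome: unchanged.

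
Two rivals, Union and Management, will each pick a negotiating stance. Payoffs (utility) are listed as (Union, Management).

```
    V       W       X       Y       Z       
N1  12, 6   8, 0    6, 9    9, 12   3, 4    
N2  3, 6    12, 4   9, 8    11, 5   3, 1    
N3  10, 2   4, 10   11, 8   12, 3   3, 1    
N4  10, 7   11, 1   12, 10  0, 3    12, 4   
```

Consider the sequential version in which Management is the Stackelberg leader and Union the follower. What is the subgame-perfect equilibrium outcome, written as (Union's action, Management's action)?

(N4, X)

Solve by backward induction (Management leads).
- V → Union plays N1 (best of 12, 3, 10, 10); Management gets 6.
- W → Union plays N2 (best of 8, 12, 4, 11); Management gets 4.
- X → Union plays N4 (best of 6, 9, 11, 12); Management gets 10.
- Y → Union plays N3 (best of 9, 11, 12, 0); Management gets 3.
- Z → Union plays N4 (best of 3, 3, 3, 12); Management gets 4.
Among 6, 4, 10, 3, 4, the best is 10 at X. Subgame-perfect outcome: (N4, X) with payoffs (12, 10).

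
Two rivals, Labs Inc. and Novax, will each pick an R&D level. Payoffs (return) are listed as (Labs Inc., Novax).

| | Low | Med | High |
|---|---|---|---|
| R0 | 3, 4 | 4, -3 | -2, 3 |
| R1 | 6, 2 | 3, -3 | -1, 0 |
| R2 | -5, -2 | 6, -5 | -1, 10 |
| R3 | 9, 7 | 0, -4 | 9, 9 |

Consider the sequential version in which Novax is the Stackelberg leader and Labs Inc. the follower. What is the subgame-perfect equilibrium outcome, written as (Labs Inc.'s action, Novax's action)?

(R3, High)

Labs Inc. best-responds to each possible Novax move:
- Low → Labs Inc. plays R3 (best of 3, 6, -5, 9); Novax gets 7.
- Med → Labs Inc. plays R2 (best of 4, 3, 6, 0); Novax gets -5.
- High → Labs Inc. plays R3 (best of -2, -1, -1, 9); Novax gets 9.
Among 7, -5, 9, the best is 9 at High. Subgame-perfect outcome: (R3, High) with payoffs (9, 9).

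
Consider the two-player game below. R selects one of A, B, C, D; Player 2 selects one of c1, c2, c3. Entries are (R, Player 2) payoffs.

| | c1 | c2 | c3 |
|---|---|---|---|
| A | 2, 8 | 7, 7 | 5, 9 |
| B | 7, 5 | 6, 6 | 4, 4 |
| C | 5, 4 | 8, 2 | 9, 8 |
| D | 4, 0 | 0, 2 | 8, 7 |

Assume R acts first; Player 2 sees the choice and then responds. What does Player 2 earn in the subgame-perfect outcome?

8

Player 2 best-responds to each possible R move:
- A: BR = c3, leader payoff 5.
- B: BR = c2, leader payoff 6.
- C: BR = c3, leader payoff 9.
- D: BR = c3, leader payoff 8.
Among 5, 6, 9, 8, the best is 9 at C. Subgame-perfect outcome: (C, c3) with payoffs (9, 8).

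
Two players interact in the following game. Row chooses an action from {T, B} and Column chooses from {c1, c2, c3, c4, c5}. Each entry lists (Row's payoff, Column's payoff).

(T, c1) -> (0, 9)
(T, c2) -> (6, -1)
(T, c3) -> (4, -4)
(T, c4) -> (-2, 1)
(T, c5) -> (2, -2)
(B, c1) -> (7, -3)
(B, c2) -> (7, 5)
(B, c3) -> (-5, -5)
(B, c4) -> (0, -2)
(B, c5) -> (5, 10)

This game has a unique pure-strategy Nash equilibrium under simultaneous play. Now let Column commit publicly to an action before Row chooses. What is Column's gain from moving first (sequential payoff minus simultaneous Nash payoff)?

Row best-responds to each possible Column move:
- c1: Row compares 0, 7 and picks B; Column would get -3.
- c2: Row compares 6, 7 and picks B; Column would get 5.
- c3: Row compares 4, -5 and picks T; Column would get -4.
- c4: Row compares -2, 0 and picks B; Column would get -2.
- c5: Row compares 2, 5 and picks B; Column would get 10.
Column's induced payoffs are -3, 5, -4, -2, 10, so Column commits to c5. Subgame-perfect outcome: (B, c5) with payoffs (5, 10).
Under simultaneous play:
Row's best replies: c1→B; c2→B; c3→T; c4→B; c5→B.
Column's best replies: T→c1; B→c5.
Only (B, c5) has each player best-responding; Nash payoffs (5, 10).
Column's commitment gain: 10 − 10 = 0.

0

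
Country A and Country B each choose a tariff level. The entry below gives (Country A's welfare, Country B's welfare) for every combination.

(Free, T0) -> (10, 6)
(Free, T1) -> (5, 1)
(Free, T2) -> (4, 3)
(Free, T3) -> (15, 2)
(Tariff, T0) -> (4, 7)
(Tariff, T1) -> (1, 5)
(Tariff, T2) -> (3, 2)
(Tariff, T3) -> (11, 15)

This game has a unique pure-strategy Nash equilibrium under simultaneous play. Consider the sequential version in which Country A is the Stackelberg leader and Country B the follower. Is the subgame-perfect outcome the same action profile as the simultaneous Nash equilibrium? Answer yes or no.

no

Work backward from Country B's decision.
- Free: Country B compares 6, 1, 3, 2 and picks T0; Country A would get 10.
- Tariff: Country B compares 7, 5, 2, 15 and picks T3; Country A would get 11.
Among 10, 11, the best is 11 at Tariff. Subgame-perfect outcome: (Tariff, T3) with payoffs (11, 15).
For the simultaneous game, intersect best replies.
Country A's best replies: T0→Free; T1→Free; T2→Free; T3→Free.
Country B's best replies: Free→T0; Tariff→T3.
The unique mutual best reply is (Free, T0), giving (10, 6).
Sequential outcome (Tariff, T3) differs from the Nash profile (Free, T0).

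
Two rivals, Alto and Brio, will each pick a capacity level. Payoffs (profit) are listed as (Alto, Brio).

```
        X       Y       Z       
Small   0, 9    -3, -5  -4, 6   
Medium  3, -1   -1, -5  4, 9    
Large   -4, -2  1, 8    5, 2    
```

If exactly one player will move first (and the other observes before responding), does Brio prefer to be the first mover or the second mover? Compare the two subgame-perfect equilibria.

second

If Alto leads: Brio's best replies are Small→X, Medium→Z, Large→Y; Alto's induced payoffs 0, 4, 1; outcome (Medium, Z), payoffs (4, 9).
If Brio leads: Alto's best replies are X→Medium, Y→Large, Z→Large; Brio's induced payoffs -1, 8, 2; outcome (Large, Y), payoffs (1, 8).
Brio gets 8 moving first and 9 moving second, so Brio prefers to move second.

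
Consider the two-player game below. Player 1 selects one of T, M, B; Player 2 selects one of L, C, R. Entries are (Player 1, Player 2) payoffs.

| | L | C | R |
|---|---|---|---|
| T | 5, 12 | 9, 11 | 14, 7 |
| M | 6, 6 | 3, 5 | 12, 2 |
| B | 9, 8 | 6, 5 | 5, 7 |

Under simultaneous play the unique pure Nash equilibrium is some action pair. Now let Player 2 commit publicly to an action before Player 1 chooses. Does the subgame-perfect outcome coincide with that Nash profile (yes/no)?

Work backward from Player 1's decision.
- L → Player 1 plays B (best of 5, 6, 9); Player 2 gets 8.
- C → Player 1 plays T (best of 9, 3, 6); Player 2 gets 11.
- R → Player 1 plays T (best of 14, 12, 5); Player 2 gets 7.
Among 8, 11, 7, the best is 11 at C. Subgame-perfect outcome: (T, C) with payoffs (9, 11).
Under simultaneous play:
Player 1's best replies: L→B; C→T; R→T.
Player 2's best replies: T→L; M→L; B→L.
Only (B, L) has each player best-responding; Nash payoffs (9, 8).
Sequential outcome (T, C) differs from the Nash profile (B, L).

no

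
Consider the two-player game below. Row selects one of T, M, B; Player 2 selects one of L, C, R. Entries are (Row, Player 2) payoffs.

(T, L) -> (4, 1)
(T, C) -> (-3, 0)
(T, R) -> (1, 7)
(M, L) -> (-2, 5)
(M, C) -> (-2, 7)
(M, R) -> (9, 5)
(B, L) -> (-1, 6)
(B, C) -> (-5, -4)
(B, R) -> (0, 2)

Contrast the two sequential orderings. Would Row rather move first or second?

first

If Row leads: Player 2's best replies are T→R, M→C, B→L; Row's induced payoffs 1, -2, -1; outcome (T, R), payoffs (1, 7).
If Player 2 leads: Row's best replies are L→T, C→M, R→M; Player 2's induced payoffs 1, 7, 5; outcome (M, C), payoffs (-2, 7).
Row gets 1 moving first and -2 moving second, so Row prefers to move first.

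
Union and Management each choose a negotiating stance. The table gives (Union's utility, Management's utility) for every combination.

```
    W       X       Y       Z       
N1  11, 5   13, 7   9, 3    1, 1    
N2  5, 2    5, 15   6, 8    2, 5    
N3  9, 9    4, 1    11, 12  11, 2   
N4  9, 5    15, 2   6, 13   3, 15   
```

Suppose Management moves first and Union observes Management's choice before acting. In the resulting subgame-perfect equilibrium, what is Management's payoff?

12

Solve by backward induction (Management leads).
- W: BR = N1, leader payoff 5.
- X: BR = N4, leader payoff 2.
- Y: BR = N3, leader payoff 12.
- Z: BR = N3, leader payoff 2.
Maximizing over 5, 2, 12, 2, Management chooses Y. Subgame-perfect outcome: (N3, Y) with payoffs (11, 12).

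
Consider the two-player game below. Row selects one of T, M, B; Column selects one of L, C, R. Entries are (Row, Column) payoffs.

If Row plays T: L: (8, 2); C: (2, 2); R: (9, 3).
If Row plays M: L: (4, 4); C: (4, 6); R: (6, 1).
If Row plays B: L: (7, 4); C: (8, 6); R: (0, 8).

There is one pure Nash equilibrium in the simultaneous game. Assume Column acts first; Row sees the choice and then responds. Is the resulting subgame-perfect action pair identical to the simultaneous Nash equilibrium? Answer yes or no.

Solve by backward induction (Column leads).
- L: Row compares 8, 4, 7 and picks T; Column would get 2.
- C: Row compares 2, 4, 8 and picks B; Column would get 6.
- R: Row compares 9, 6, 0 and picks T; Column would get 3.
Among 2, 6, 3, the best is 6 at C. Subgame-perfect outcome: (B, C) with payoffs (8, 6).
For the simultaneous game, intersect best replies.
Row's best replies: L→T; C→B; R→T.
Column's best replies: T→R; M→C; B→R.
Only (T, R) has each player best-responding; Nash payoffs (9, 3).
Sequential outcome (B, C) differs from the Nash profile (T, R).

no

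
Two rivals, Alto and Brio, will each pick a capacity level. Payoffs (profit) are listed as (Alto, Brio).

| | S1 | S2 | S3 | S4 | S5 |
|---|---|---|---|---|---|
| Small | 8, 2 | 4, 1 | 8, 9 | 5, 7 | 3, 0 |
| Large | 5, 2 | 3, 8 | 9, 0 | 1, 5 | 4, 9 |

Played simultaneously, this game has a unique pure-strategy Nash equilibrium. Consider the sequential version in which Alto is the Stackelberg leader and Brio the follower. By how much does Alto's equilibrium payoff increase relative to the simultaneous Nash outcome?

4

Backward induction with Alto moving first.
- Small: BR = S3, leader payoff 8.
- Large: BR = S5, leader payoff 4.
Alto's induced payoffs are 8, 4, so Alto commits to Small. Subgame-perfect outcome: (Small, S3) with payoffs (8, 9).
Under simultaneous play:
Alto's best replies: S1→Small; S2→Small; S3→Large; S4→Small; S5→Large.
Brio's best replies: Small→S3; Large→S5.
Only (Large, S5) has each player best-responding; Nash payoffs (4, 9).
Alto's commitment gain: 8 − 4 = 4.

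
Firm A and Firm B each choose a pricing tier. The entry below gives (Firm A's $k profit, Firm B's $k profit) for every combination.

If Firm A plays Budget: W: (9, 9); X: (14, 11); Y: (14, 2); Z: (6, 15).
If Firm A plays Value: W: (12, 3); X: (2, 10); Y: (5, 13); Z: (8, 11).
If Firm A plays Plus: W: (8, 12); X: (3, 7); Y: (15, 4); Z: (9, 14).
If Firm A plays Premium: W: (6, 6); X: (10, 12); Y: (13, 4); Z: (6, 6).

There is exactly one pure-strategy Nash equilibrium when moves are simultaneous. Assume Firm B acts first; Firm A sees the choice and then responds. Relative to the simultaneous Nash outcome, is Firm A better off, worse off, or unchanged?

Backward induction with Firm B moving first.
- W: Firm A compares 9, 12, 8, 6 and picks Value; Firm B would get 3.
- X: Firm A compares 14, 2, 3, 10 and picks Budget; Firm B would get 11.
- Y: Firm A compares 14, 5, 15, 13 and picks Plus; Firm B would get 4.
- Z: Firm A compares 6, 8, 9, 6 and picks Plus; Firm B would get 14.
Firm B's induced payoffs are 3, 11, 4, 14, so Firm B commits to Z. Subgame-perfect outcome: (Plus, Z) with payoffs (9, 14).
Now find the simultaneous Nash equilibrium.
Firm A's best replies: W→Value; X→Budget; Y→Plus; Z→Plus.
Firm B's best replies: Budget→Z; Value→Y; Plus→Z; Premium→X.
Only (Plus, Z) has each player best-responding; Nash payoffs (9, 14).
Firm A earns 9 sequentially versus 9 at the Nash outcome: unchanged.

unchanged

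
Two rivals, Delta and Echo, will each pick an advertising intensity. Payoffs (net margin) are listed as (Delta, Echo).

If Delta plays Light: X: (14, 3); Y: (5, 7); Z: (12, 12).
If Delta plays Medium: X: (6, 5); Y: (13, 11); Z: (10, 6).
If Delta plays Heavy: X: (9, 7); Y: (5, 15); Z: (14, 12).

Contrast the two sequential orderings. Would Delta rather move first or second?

second

If Delta leads: Echo's best replies are Light→Z, Medium→Y, Heavy→Y; Delta's induced payoffs 12, 13, 5; outcome (Medium, Y), payoffs (13, 11).
If Echo leads: Delta's best replies are X→Light, Y→Medium, Z→Heavy; Echo's induced payoffs 3, 11, 12; outcome (Heavy, Z), payoffs (14, 12).
Delta gets 13 moving first and 14 moving second, so Delta prefers to move second.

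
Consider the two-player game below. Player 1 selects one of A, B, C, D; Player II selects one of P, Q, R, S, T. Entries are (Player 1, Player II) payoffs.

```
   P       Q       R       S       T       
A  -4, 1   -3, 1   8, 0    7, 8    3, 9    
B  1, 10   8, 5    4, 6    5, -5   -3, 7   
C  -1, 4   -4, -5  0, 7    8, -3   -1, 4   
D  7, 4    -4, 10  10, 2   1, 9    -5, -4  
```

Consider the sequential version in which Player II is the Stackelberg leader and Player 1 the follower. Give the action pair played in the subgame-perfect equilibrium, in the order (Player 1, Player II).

(A, T)

Work backward from Player 1's decision.
- P: BR = D, leader payoff 4.
- Q: BR = B, leader payoff 5.
- R: BR = D, leader payoff 2.
- S: BR = C, leader payoff -3.
- T: BR = A, leader payoff 9.
Maximizing over 4, 5, 2, -3, 9, Player II chooses T. Subgame-perfect outcome: (A, T) with payoffs (3, 9).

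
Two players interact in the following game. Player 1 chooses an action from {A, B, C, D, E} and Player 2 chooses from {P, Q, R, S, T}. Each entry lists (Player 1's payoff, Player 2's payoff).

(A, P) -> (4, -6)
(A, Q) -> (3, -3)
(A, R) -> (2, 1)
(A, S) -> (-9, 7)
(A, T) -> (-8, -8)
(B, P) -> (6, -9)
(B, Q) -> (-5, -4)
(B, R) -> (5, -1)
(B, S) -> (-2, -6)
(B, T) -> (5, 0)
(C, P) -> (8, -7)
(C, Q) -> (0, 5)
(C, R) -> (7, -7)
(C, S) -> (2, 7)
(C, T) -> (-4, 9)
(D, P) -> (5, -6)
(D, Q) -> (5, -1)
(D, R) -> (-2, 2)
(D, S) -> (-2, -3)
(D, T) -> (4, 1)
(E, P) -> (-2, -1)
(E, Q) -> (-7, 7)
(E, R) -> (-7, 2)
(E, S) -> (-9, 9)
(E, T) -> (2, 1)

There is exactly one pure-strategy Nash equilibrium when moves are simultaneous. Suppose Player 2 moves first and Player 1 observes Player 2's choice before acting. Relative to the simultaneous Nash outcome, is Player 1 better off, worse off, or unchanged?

worse off

Player 1 best-responds to each possible Player 2 move:
- P → Player 1 plays C (best of 4, 6, 8, 5, -2); Player 2 gets -7.
- Q → Player 1 plays D (best of 3, -5, 0, 5, -7); Player 2 gets -1.
- R → Player 1 plays C (best of 2, 5, 7, -2, -7); Player 2 gets -7.
- S → Player 1 plays C (best of -9, -2, 2, -2, -9); Player 2 gets 7.
- T → Player 1 plays B (best of -8, 5, -4, 4, 2); Player 2 gets 0.
Among -7, -1, -7, 7, 0, the best is 7 at S. Subgame-perfect outcome: (C, S) with payoffs (2, 7).
For the simultaneous game, intersect best replies.
Player 1's best replies: P→C; Q→D; R→C; S→C; T→B.
Player 2's best replies: A→S; B→T; C→T; D→R; E→S.
Only (B, T) has each player best-responding; Nash payoffs (5, 0).
Player 1 earns 2 sequentially versus 5 at the Nash outcome: worse off.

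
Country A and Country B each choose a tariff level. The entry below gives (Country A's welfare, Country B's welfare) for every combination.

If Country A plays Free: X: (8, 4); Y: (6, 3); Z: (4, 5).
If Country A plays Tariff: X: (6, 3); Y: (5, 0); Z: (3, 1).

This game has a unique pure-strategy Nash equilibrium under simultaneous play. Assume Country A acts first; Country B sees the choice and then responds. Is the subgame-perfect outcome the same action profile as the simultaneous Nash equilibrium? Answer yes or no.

Solve by backward induction (Country A leads).
- Free → Country B plays Z (best of 4, 3, 5); Country A gets 4.
- Tariff → Country B plays X (best of 3, 0, 1); Country A gets 6.
Maximizing over 4, 6, Country A chooses Tariff. Subgame-perfect outcome: (Tariff, X) with payoffs (6, 3).
For the simultaneous game, intersect best replies.
Country A's best replies: X→Free; Y→Free; Z→Free.
Country B's best replies: Free→Z; Tariff→X.
Only (Free, Z) has each player best-responding; Nash payoffs (4, 5).
Sequential outcome (Tariff, X) differs from the Nash profile (Free, Z).

no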